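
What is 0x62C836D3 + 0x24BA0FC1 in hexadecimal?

Add column by column in base 16, right to left:
  3+1 = 4
  D+C = 9 carry 1
  6+F+1 = 6 carry 1
  3+0+1 = 4
  8+A = 2 carry 1
  C+B+1 = 8 carry 1
  2+4+1 = 7
  6+2 = 8

0x87824694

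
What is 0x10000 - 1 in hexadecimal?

0xFFFF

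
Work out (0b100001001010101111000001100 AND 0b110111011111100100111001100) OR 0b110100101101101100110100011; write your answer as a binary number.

0b110101101111101100110101111

0b100001001010101111000001100 AND 0b110111011111100100111001100 = 0b100001001010100100000001100.
Then OR with 0b110100101101101100110100011.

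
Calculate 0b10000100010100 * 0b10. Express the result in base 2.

Multiply each base-2 digit by 2, carrying:
  0×2 = 0 → write 0
  0×2 = 0 → write 0
  1×2 = 2 → write 0 carry 1
  0×2+1 = 1 → write 1
  1×2 = 2 → write 0 carry 1
  0×2+1 = 1 → write 1
  0×2 = 0 → write 0
  0×2 = 0 → write 0
  1×2 = 2 → write 0 carry 1
  0×2+1 = 1 → write 1
  0×2 = 0 → write 0
  0×2 = 0 → write 0
  0×2 = 0 → write 0
  1×2 = 2 → write 0 carry 1
  remaining carry: 1

0b100001000101000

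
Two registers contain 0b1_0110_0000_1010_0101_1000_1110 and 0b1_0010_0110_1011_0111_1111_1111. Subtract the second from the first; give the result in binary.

Subtract column by column in base 2:
  0-1 → 1 (borrow)
  1-1-1 → 1 (borrow)
  1-1-1 → 1 (borrow)
  1-1-1 → 1 (borrow)
  0-1-1 → 0 (borrow)
  0-1-1 → 0 (borrow)
  0-1-1 → 0 (borrow)
  1-1-1 → 1 (borrow)
  1-1-1 → 1 (borrow)
  0-1-1 → 0 (borrow)
  1-1-1 → 1 (borrow)
  0-0-1 → 1 (borrow)
  0-1-1 → 0 (borrow)
  1-1-1 → 1 (borrow)
  0-0-1 → 1 (borrow)
  1-1-1 → 1 (borrow)
  0-0-1 → 1 (borrow)
  0-1-1 → 0 (borrow)
  0-1-1 → 0 (borrow)
  0-0-1 → 1 (borrow)
  0-0-1 → 1 (borrow)
  1-1-1 → 1 (borrow)
  1-0-1 → 0
  0-0 → 0
  1-1 → 0

0b1110011110110110001111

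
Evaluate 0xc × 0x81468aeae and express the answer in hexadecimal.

0x60f4e83028

Multiply each base-16 digit by 12, carrying:
  e×12 = 168 → write 8 carry 10
  a×12+10 = 130 → write 2 carry 8
  e×12+8 = 176 → write 0 carry 11
  a×12+11 = 131 → write 3 carry 8
  8×12+8 = 104 → write 8 carry 6
  6×12+6 = 78 → write e carry 4
  4×12+4 = 52 → write 4 carry 3
  1×12+3 = 15 → write f
  8×12 = 96 → write 0 carry 6
  remaining carry: 6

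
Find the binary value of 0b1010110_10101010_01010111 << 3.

Left shift by 3: append 3 zero bits.

0b10101101010101001010111000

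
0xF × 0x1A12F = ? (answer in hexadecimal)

Multiply each base-16 digit by 15, carrying:
  F×15 = 225 → write 1 carry 14
  2×15+14 = 44 → write C carry 2
  1×15+2 = 17 → write 1 carry 1
  A×15+1 = 151 → write 7 carry 9
  1×15+9 = 24 → write 8 carry 1
  remaining carry: 1

0x1871C1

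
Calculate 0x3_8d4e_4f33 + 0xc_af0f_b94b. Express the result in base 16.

Add column by column in base 16, right to left:
  3+b = e
  3+4 = 7
  f+9 = 8 carry 1
  4+b+1 = 0 carry 1
  e+f+1 = e carry 1
  4+0+1 = 5
  d+f = c carry 1
  8+a+1 = 3 carry 1
  3+c+1 = 0 carry 1
  final carry 1

0x103c5e087e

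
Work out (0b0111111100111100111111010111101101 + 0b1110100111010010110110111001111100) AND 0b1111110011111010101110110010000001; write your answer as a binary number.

0b110100000001010100110010000000001

Add column by column in base 2, right to left:
  1+0 = 1
  0+0 = 0
  1+1 = 0 carry 1
  1+1+1 = 1 carry 1
  0+1+1 = 0 carry 1
  1+1+1 = 1 carry 1
  1+1+1 = 1 carry 1
  1+0+1 = 0 carry 1
  1+0+1 = 0 carry 1
  0+1+1 = 0 carry 1
  1+1+1 = 1 carry 1
  0+1+1 = 0 carry 1
  1+0+1 = 0 carry 1
  1+1+1 = 1 carry 1
  1+1+1 = 1 carry 1
  1+0+1 = 0 carry 1
  1+1+1 = 1 carry 1
  1+1+1 = 1 carry 1
  0+0+1 = 1
  0+1 = 1
  1+0 = 1
  1+0 = 1
  1+1 = 0 carry 1
  1+0+1 = 0 carry 1
  0+1+1 = 0 carry 1
  0+1+1 = 0 carry 1
  1+1+1 = 1 carry 1
  1+0+1 = 0 carry 1
  1+0+1 = 0 carry 1
  1+1+1 = 1 carry 1
  1+0+1 = 0 carry 1
  1+1+1 = 1 carry 1
  1+1+1 = 1 carry 1
  0+1+1 = 0 carry 1
  final carry 1
Sum = 0b10110100100001111110110010001101001; now AND with 0b1111110011111010101110110010000001:
  10110100100001111110110010001101001
& 01111110011111010101110110010000001
= 00110100000001010100110010000000001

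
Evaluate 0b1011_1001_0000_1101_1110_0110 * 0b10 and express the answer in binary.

Multiply each base-2 digit by 2, carrying:
  0×2 = 0 → write 0
  1×2 = 2 → write 0 carry 1
  1×2+1 = 3 → write 1 carry 1
  0×2+1 = 1 → write 1
  0×2 = 0 → write 0
  1×2 = 2 → write 0 carry 1
  1×2+1 = 3 → write 1 carry 1
  1×2+1 = 3 → write 1 carry 1
  1×2+1 = 3 → write 1 carry 1
  0×2+1 = 1 → write 1
  1×2 = 2 → write 0 carry 1
  1×2+1 = 3 → write 1 carry 1
  0×2+1 = 1 → write 1
  0×2 = 0 → write 0
  0×2 = 0 → write 0
  0×2 = 0 → write 0
  1×2 = 2 → write 0 carry 1
  0×2+1 = 1 → write 1
  0×2 = 0 → write 0
  1×2 = 2 → write 0 carry 1
  1×2+1 = 3 → write 1 carry 1
  1×2+1 = 3 → write 1 carry 1
  0×2+1 = 1 → write 1
  1×2 = 2 → write 0 carry 1
  remaining carry: 1

0b1011100100001101111001100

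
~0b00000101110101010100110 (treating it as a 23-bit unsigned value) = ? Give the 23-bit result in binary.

0b11111010001010101011001

Invert each bit: 00000101110101010100110 → 11111010001010101011001.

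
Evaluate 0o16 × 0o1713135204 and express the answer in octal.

0o32434431470

Multiply each base-8 digit by 14, carrying:
  4×14 = 56 → write 0 carry 7
  0×14+7 = 7 → write 7
  2×14 = 28 → write 4 carry 3
  5×14+3 = 73 → write 1 carry 9
  3×14+9 = 51 → write 3 carry 6
  1×14+6 = 20 → write 4 carry 2
  3×14+2 = 44 → write 4 carry 5
  1×14+5 = 19 → write 3 carry 2
  7×14+2 = 100 → write 4 carry 12
  1×14+12 = 26 → write 2 carry 3
  remaining carry: 3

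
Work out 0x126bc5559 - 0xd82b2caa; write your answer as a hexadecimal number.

0x4e9128af

Subtract column by column in base 16:
  9-a → f (borrow)
  5-a-1 → a (borrow)
  5-c-1 → 8 (borrow)
  5-2-1 → 2
  c-b → 1
  b-2 → 9
  6-8 → e (borrow)
  2-d-1 → 4 (borrow)
  1-0-1 → 0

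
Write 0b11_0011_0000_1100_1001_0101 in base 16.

0x330c95

Group the bits into nibbles: 0011 0011 0000 1100 1001 0101 → 330c95.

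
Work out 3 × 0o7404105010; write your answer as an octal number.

0o26414317030

Multiply each base-8 digit by 3, carrying:
  0×3 = 0 → write 0
  1×3 = 3 → write 3
  0×3 = 0 → write 0
  5×3 = 15 → write 7 carry 1
  0×3+1 = 1 → write 1
  1×3 = 3 → write 3
  4×3 = 12 → write 4 carry 1
  0×3+1 = 1 → write 1
  4×3 = 12 → write 4 carry 1
  7×3+1 = 22 → write 6 carry 2
  remaining carry: 2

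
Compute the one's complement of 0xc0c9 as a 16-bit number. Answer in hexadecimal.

0x3f36

Each hex digit d becomes f−d:
  c→3, 0→f, c→3, 9→6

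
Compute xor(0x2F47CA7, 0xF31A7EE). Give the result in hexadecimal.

XOR each hex digit independently (no carries):
  2^F=D, F^3=C, 4^1=5, 7^A=D, C^7=B, A^E=4, 7^E=9

0xDC5DB49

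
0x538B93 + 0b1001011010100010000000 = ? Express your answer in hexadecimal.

0x793413

0b1001011010100010000000 = 0x25A880 in hexadecimal.
Add column by column in base 16, right to left:
  3+0 = 3
  9+8 = 1 carry 1
  B+8+1 = 4 carry 1
  8+A+1 = 3 carry 1
  3+5+1 = 9
  5+2 = 7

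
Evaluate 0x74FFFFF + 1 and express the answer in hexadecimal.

0x7500000

The trailing 5 digits are F (max in base 16), so adding 1 cascades: they roll to 0 and the next digit up increments.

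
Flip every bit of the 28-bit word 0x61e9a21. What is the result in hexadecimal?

0x9e165de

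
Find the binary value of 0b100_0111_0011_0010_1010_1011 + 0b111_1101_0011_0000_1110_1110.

Add column by column in base 2, right to left:
  1+0 = 1
  1+1 = 0 carry 1
  0+1+1 = 0 carry 1
  1+1+1 = 1 carry 1
  0+0+1 = 1
  1+1 = 0 carry 1
  0+1+1 = 0 carry 1
  1+1+1 = 1 carry 1
  0+0+1 = 1
  1+0 = 1
  0+0 = 0
  0+0 = 0
  1+1 = 0 carry 1
  1+1+1 = 1 carry 1
  0+0+1 = 1
  0+0 = 0
  1+1 = 0 carry 1
  1+0+1 = 0 carry 1
  1+1+1 = 1 carry 1
  0+1+1 = 0 carry 1
  0+1+1 = 0 carry 1
  0+1+1 = 0 carry 1
  1+1+1 = 1 carry 1
  final carry 1

0b110001000110001110011001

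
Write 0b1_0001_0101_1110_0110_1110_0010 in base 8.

0o105363342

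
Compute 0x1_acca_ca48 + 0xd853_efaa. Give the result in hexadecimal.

Add column by column in base 16, right to left:
  8+a = 2 carry 1
  4+a+1 = f
  a+f = 9 carry 1
  c+e+1 = b carry 1
  a+3+1 = e
  c+5 = 1 carry 1
  c+8+1 = 5 carry 1
  a+d+1 = 8 carry 1
  1+0+1 = 2

0x2851eb9f2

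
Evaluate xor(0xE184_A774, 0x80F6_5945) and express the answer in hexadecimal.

XOR each hex digit independently (no carries):
  E^8=6, 1^0=1, 8^F=7, 4^6=2, A^5=F, 7^9=E, 7^4=3, 4^5=1

0x6172FE31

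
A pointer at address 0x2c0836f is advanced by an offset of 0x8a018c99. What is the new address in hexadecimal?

0x8cc21008

Add column by column in base 16, right to left:
  f+9 = 8 carry 1
  6+9+1 = 0 carry 1
  3+c+1 = 0 carry 1
  8+8+1 = 1 carry 1
  0+1+1 = 2
  c+0 = c
  2+a = c
  0+8 = 8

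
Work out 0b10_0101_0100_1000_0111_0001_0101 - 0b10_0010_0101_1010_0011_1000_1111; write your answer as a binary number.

0b1011101110001110000110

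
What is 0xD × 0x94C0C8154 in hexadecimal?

0x78DCA29144

Multiply each base-16 digit by 13, carrying:
  4×13 = 52 → write 4 carry 3
  5×13+3 = 68 → write 4 carry 4
  1×13+4 = 17 → write 1 carry 1
  8×13+1 = 105 → write 9 carry 6
  C×13+6 = 162 → write 2 carry 10
  0×13+10 = 10 → write A
  C×13 = 156 → write C carry 9
  4×13+9 = 61 → write D carry 3
  9×13+3 = 120 → write 8 carry 7
  remaining carry: 7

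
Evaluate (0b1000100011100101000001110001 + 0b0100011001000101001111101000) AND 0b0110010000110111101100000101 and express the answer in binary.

Add column by column in base 2, right to left:
  1+0 = 1
  0+0 = 0
  0+0 = 0
  0+1 = 1
  1+0 = 1
  1+1 = 0 carry 1
  1+1+1 = 1 carry 1
  0+1+1 = 0 carry 1
  0+1+1 = 0 carry 1
  0+1+1 = 0 carry 1
  0+0+1 = 1
  0+0 = 0
  1+1 = 0 carry 1
  0+0+1 = 1
  1+1 = 0 carry 1
  0+0+1 = 1
  0+0 = 0
  1+0 = 1
  1+1 = 0 carry 1
  1+0+1 = 0 carry 1
  0+0+1 = 1
  0+1 = 1
  0+1 = 1
  1+0 = 1
  0+0 = 0
  0+0 = 0
  0+1 = 1
  1+0 = 1
Sum = 0b1100111100101010010001011001; now AND with 0b0110010000110111101100000101:
  1100111100101010010001011001
& 0110010000110111101100000101
= 0100010000100010000000000001

0b100010000100010000000000001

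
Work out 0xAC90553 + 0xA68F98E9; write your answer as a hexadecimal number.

Add column by column in base 16, right to left:
  3+9 = C
  5+E = 3 carry 1
  5+8+1 = E
  0+9 = 9
  9+F = 8 carry 1
  C+8+1 = 5 carry 1
  A+6+1 = 1 carry 1
  0+A+1 = B

0xB1589E3C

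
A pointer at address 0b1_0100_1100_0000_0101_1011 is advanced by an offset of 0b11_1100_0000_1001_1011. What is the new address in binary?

Add column by column in base 2, right to left:
  1+1 = 0 carry 1
  1+1+1 = 1 carry 1
  0+0+1 = 1
  1+1 = 0 carry 1
  1+1+1 = 1 carry 1
  0+0+1 = 1
  1+0 = 1
  0+1 = 1
  0+0 = 0
  0+0 = 0
  0+0 = 0
  0+0 = 0
  0+0 = 0
  0+0 = 0
  1+1 = 0 carry 1
  1+1+1 = 1 carry 1
  0+1+1 = 0 carry 1
  0+1+1 = 0 carry 1
  1+0+1 = 0 carry 1
  0+0+1 = 1
  1+0 = 1

0b110001000000011110110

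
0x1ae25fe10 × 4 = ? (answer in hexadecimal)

Multiply each base-16 digit by 4, carrying:
  0×4 = 0 → write 0
  1×4 = 4 → write 4
  e×4 = 56 → write 8 carry 3
  f×4+3 = 63 → write f carry 3
  5×4+3 = 23 → write 7 carry 1
  2×4+1 = 9 → write 9
  e×4 = 56 → write 8 carry 3
  a×4+3 = 43 → write b carry 2
  1×4+2 = 6 → write 6

0x6b897f840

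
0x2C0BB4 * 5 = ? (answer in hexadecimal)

Multiply each base-16 digit by 5, carrying:
  4×5 = 20 → write 4 carry 1
  B×5+1 = 56 → write 8 carry 3
  B×5+3 = 58 → write A carry 3
  0×5+3 = 3 → write 3
  C×5 = 60 → write C carry 3
  2×5+3 = 13 → write D

0xDC3A84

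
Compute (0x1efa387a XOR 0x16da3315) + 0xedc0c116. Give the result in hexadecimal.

0xf5e0cc85

First 0x1efa387a XOR 0x16da3315 = 0x08200b6f.
Add column by column in base 16, right to left:
  f+6 = 5 carry 1
  6+1+1 = 8
  b+1 = c
  0+c = c
  0+0 = 0
  2+c = e
  8+d = 5 carry 1
  0+e+1 = f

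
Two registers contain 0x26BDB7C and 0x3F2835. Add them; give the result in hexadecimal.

Add column by column in base 16, right to left:
  C+5 = 1 carry 1
  7+3+1 = B
  B+8 = 3 carry 1
  D+2+1 = 0 carry 1
  B+F+1 = B carry 1
  6+3+1 = A
  2+0 = 2

0x2AB03B1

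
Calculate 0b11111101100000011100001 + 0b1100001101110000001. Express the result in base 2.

Add column by column in base 2, right to left:
  1+1 = 0 carry 1
  0+0+1 = 1
  0+0 = 0
  0+0 = 0
  0+0 = 0
  1+0 = 1
  1+0 = 1
  1+1 = 0 carry 1
  0+1+1 = 0 carry 1
  0+1+1 = 0 carry 1
  0+0+1 = 1
  0+1 = 1
  0+1 = 1
  0+0 = 0
  1+0 = 1
  1+0 = 1
  0+0 = 0
  1+1 = 0 carry 1
  1+1+1 = 1 carry 1
  1+0+1 = 0 carry 1
  1+0+1 = 0 carry 1
  1+0+1 = 0 carry 1
  1+0+1 = 0 carry 1
  final carry 1

0b100001001101110001100010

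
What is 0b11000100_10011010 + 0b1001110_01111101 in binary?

Add column by column in base 2, right to left:
  0+1 = 1
  1+0 = 1
  0+1 = 1
  1+1 = 0 carry 1
  1+1+1 = 1 carry 1
  0+1+1 = 0 carry 1
  0+1+1 = 0 carry 1
  1+0+1 = 0 carry 1
  0+0+1 = 1
  0+1 = 1
  1+1 = 0 carry 1
  0+1+1 = 0 carry 1
  0+0+1 = 1
  0+0 = 0
  1+1 = 0 carry 1
  1+0+1 = 0 carry 1
  final carry 1

0b10001001100010111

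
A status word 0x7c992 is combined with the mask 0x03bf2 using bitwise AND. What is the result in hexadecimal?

0x00992

AND each hex digit independently (no carries):
  7&0=0, c&3=0, 9&b=9, 9&f=9, 2&2=2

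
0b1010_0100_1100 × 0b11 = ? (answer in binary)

0b1111011100100

Multiply each base-2 digit by 3, carrying:
  0×3 = 0 → write 0
  0×3 = 0 → write 0
  1×3 = 3 → write 1 carry 1
  1×3+1 = 4 → write 0 carry 2
  0×3+2 = 2 → write 0 carry 1
  0×3+1 = 1 → write 1
  1×3 = 3 → write 1 carry 1
  0×3+1 = 1 → write 1
  0×3 = 0 → write 0
  1×3 = 3 → write 1 carry 1
  0×3+1 = 1 → write 1
  1×3 = 3 → write 1 carry 1
  remaining carry: 1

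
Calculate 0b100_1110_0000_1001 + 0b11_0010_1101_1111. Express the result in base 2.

Add column by column in base 2, right to left:
  1+1 = 0 carry 1
  0+1+1 = 0 carry 1
  0+1+1 = 0 carry 1
  1+1+1 = 1 carry 1
  0+1+1 = 0 carry 1
  0+0+1 = 1
  0+1 = 1
  0+1 = 1
  0+0 = 0
  1+1 = 0 carry 1
  1+0+1 = 0 carry 1
  1+0+1 = 0 carry 1
  0+1+1 = 0 carry 1
  0+1+1 = 0 carry 1
  1+0+1 = 0 carry 1
  final carry 1

0b1000000011101000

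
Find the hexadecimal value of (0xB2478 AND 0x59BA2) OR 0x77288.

0xB2478 AND 0x59BA2 = 0x10020.
Then OR with 0x77288.

0x772A8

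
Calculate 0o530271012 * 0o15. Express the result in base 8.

0o10574545202

Multiply each base-8 digit by 13, carrying:
  2×13 = 26 → write 2 carry 3
  1×13+3 = 16 → write 0 carry 2
  0×13+2 = 2 → write 2
  1×13 = 13 → write 5 carry 1
  7×13+1 = 92 → write 4 carry 11
  2×13+11 = 37 → write 5 carry 4
  0×13+4 = 4 → write 4
  3×13 = 39 → write 7 carry 4
  5×13+4 = 69 → write 5 carry 8
  remaining carry: 10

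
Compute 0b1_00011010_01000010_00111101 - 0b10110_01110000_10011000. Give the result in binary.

0b1000000111101000110100101

Subtract column by column in base 2:
  1-0 → 1
  0-0 → 0
  1-0 → 1
  1-1 → 0
  1-1 → 0
  1-0 → 1
  0-0 → 0
  0-1 → 1 (borrow)
  0-0-1 → 1 (borrow)
  1-0-1 → 0
  0-0 → 0
  0-0 → 0
  0-1 → 1 (borrow)
  0-1-1 → 0 (borrow)
  1-1-1 → 1 (borrow)
  0-0-1 → 1 (borrow)
  0-0-1 → 1 (borrow)
  1-1-1 → 1 (borrow)
  0-1-1 → 0 (borrow)
  1-0-1 → 0
  1-1 → 0
  0-0 → 0
  0-0 → 0
  0-0 → 0
  1-0 → 1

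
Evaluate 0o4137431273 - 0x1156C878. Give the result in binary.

0o4137431273 = 0b100001011111100011001010111011 in binary.
0x1156C878 = 0b10001010101101100100001111000 in binary.
Subtract column by column in base 2:
  1-0 → 1
  1-0 → 1
  0-0 → 0
  1-1 → 0
  1-1 → 0
  1-1 → 0
  0-1 → 1 (borrow)
  1-0-1 → 0
  0-0 → 0
  1-0 → 1
  0-0 → 0
  0-1 → 1 (borrow)
  1-0-1 → 0
  1-0 → 1
  0-1 → 1 (borrow)
  0-1-1 → 0 (borrow)
  0-0-1 → 1 (borrow)
  1-1-1 → 1 (borrow)
  1-1-1 → 1 (borrow)
  1-0-1 → 0
  1-1 → 0
  1-0 → 1
  1-1 → 0
  0-0 → 0
  1-1 → 0
  0-0 → 0
  0-0 → 0
  0-0 → 0
  0-1 → 1 (borrow)
  1-0-1 → 0

0b10000001001110110101001000011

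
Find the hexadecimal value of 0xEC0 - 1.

0xEBF

The trailing 1 digit is 0, so subtracting 1 borrows through: they become F and the next digit up decrements.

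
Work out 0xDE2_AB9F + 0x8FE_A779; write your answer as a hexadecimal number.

Add column by column in base 16, right to left:
  F+9 = 8 carry 1
  9+7+1 = 1 carry 1
  B+7+1 = 3 carry 1
  A+A+1 = 5 carry 1
  2+E+1 = 1 carry 1
  E+F+1 = E carry 1
  D+8+1 = 6 carry 1
  final carry 1

0x16E15318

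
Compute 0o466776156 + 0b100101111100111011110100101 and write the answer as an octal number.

0o1146472023

0b100101111100111011110100101 = 0o457473645 in octal.
Add column by column in base 8, right to left:
  6+5 = 3 carry 1
  5+4+1 = 2 carry 1
  1+6+1 = 0 carry 1
  6+3+1 = 2 carry 1
  7+7+1 = 7 carry 1
  7+4+1 = 4 carry 1
  6+7+1 = 6 carry 1
  6+5+1 = 4 carry 1
  4+4+1 = 1 carry 1
  final carry 1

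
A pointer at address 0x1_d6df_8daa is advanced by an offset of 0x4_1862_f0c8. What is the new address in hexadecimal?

0x5ef427e72

Add column by column in base 16, right to left:
  a+8 = 2 carry 1
  a+c+1 = 7 carry 1
  d+0+1 = e
  8+f = 7 carry 1
  f+2+1 = 2 carry 1
  d+6+1 = 4 carry 1
  6+8+1 = f
  d+1 = e
  1+4 = 5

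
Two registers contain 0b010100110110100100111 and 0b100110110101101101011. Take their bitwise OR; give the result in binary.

OR bit by bit (1 where either bit is 1):
  010100110110100100111
| 100110110101101101011
= 110110110111101101111

0b110110110111101101111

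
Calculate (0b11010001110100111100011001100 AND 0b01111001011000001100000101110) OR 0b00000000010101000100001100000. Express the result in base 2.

0b11010001110100111100011001100 AND 0b01111001011000001100000101110 = 0b01010001010000001100000001100.
Then OR with 0b00000000010101000100001100000.

0b1010001010101001100001101100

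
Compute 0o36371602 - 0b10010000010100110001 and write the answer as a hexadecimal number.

0o36371602 = 0x79F382 in hexadecimal.
0b10010000010100110001 = 0x90531 in hexadecimal.
Subtract column by column in base 16:
  2-1 → 1
  8-3 → 5
  3-5 → E (borrow)
  F-0-1 → E
  9-9 → 0
  7-0 → 7

0x70EE51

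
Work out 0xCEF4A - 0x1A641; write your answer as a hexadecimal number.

0xB4909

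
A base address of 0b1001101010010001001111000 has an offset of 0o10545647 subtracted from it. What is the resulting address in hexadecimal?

0b1001101010010001001111000 = 0x1352278 in hexadecimal.
0o10545647 = 0x22CBA7 in hexadecimal.
Subtract column by column in base 16:
  8-7 → 1
  7-A → D (borrow)
  2-B-1 → 6 (borrow)
  2-C-1 → 5 (borrow)
  5-2-1 → 2
  3-2 → 1
  1-0 → 1

0x11256D1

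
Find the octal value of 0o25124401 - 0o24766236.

Subtract column by column in base 8:
  1-6 → 3 (borrow)
  0-3-1 → 4 (borrow)
  4-2-1 → 1
  4-6 → 6 (borrow)
  2-6-1 → 3 (borrow)
  1-7-1 → 1 (borrow)
  5-4-1 → 0
  2-2 → 0

0o136143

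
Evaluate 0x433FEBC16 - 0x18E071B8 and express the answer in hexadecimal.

Subtract column by column in base 16:
  6-8 → E (borrow)
  1-B-1 → 5 (borrow)
  C-1-1 → A
  B-7 → 4
  E-0 → E
  F-E → 1
  3-8 → B (borrow)
  3-1-1 → 1
  4-0 → 4

0x41B1E4A5E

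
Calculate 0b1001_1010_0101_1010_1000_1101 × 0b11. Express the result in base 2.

0b1110011110000111110100111

Multiply each base-2 digit by 3, carrying:
  1×3 = 3 → write 1 carry 1
  0×3+1 = 1 → write 1
  1×3 = 3 → write 1 carry 1
  1×3+1 = 4 → write 0 carry 2
  0×3+2 = 2 → write 0 carry 1
  0×3+1 = 1 → write 1
  0×3 = 0 → write 0
  1×3 = 3 → write 1 carry 1
  0×3+1 = 1 → write 1
  1×3 = 3 → write 1 carry 1
  0×3+1 = 1 → write 1
  1×3 = 3 → write 1 carry 1
  1×3+1 = 4 → write 0 carry 2
  0×3+2 = 2 → write 0 carry 1
  1×3+1 = 4 → write 0 carry 2
  0×3+2 = 2 → write 0 carry 1
  0×3+1 = 1 → write 1
  1×3 = 3 → write 1 carry 1
  0×3+1 = 1 → write 1
  1×3 = 3 → write 1 carry 1
  1×3+1 = 4 → write 0 carry 2
  0×3+2 = 2 → write 0 carry 1
  0×3+1 = 1 → write 1
  1×3 = 3 → write 1 carry 1
  remaining carry: 1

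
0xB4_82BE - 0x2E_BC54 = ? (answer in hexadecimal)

Subtract column by column in base 16:
  E-4 → A
  B-5 → 6
  2-C → 6 (borrow)
  8-B-1 → C (borrow)
  4-E-1 → 5 (borrow)
  B-2-1 → 8

0x85C66A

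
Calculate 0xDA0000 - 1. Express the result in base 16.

0xD9FFFF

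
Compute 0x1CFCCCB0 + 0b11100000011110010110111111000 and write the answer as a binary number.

0x1CFCCCB0 = 0b11100111111001100110010110000 in binary.
Add column by column in base 2, right to left:
  0+0 = 0
  0+0 = 0
  0+0 = 0
  0+1 = 1
  1+1 = 0 carry 1
  1+1+1 = 1 carry 1
  0+1+1 = 0 carry 1
  1+1+1 = 1 carry 1
  0+1+1 = 0 carry 1
  0+0+1 = 1
  1+1 = 0 carry 1
  1+1+1 = 1 carry 1
  0+0+1 = 1
  0+1 = 1
  1+0 = 1
  1+0 = 1
  0+1 = 1
  0+1 = 1
  1+1 = 0 carry 1
  1+1+1 = 1 carry 1
  1+0+1 = 0 carry 1
  1+0+1 = 0 carry 1
  1+0+1 = 0 carry 1
  1+0+1 = 0 carry 1
  0+0+1 = 1
  0+0 = 0
  1+1 = 0 carry 1
  1+1+1 = 1 carry 1
  1+1+1 = 1 carry 1
  final carry 1

0b111001000010111111101010101000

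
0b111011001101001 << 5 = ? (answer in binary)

0b11101100110100100000

Left shift by 5: append 5 zero bits.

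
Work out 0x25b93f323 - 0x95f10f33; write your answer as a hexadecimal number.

Subtract column by column in base 16:
  3-3 → 0
  2-3 → f (borrow)
  3-f-1 → 3 (borrow)
  f-0-1 → e
  3-1 → 2
  9-f → a (borrow)
  b-5-1 → 5
  5-9 → c (borrow)
  2-0-1 → 1

0x1c5a2e3f0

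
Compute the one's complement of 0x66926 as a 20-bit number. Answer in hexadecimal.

Each hex digit d becomes F−d:
  6→9, 6→9, 9→6, 2→D, 6→9

0x996D9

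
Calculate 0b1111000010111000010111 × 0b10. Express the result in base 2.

Multiply each base-2 digit by 2, carrying:
  1×2 = 2 → write 0 carry 1
  1×2+1 = 3 → write 1 carry 1
  1×2+1 = 3 → write 1 carry 1
  0×2+1 = 1 → write 1
  1×2 = 2 → write 0 carry 1
  0×2+1 = 1 → write 1
  0×2 = 0 → write 0
  0×2 = 0 → write 0
  0×2 = 0 → write 0
  1×2 = 2 → write 0 carry 1
  1×2+1 = 3 → write 1 carry 1
  1×2+1 = 3 → write 1 carry 1
  0×2+1 = 1 → write 1
  1×2 = 2 → write 0 carry 1
  0×2+1 = 1 → write 1
  0×2 = 0 → write 0
  0×2 = 0 → write 0
  0×2 = 0 → write 0
  1×2 = 2 → write 0 carry 1
  1×2+1 = 3 → write 1 carry 1
  1×2+1 = 3 → write 1 carry 1
  1×2+1 = 3 → write 1 carry 1
  remaining carry: 1

0b11110000101110000101110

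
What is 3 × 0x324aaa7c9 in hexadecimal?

Multiply each base-16 digit by 3, carrying:
  9×3 = 27 → write b carry 1
  c×3+1 = 37 → write 5 carry 2
  7×3+2 = 23 → write 7 carry 1
  a×3+1 = 31 → write f carry 1
  a×3+1 = 31 → write f carry 1
  a×3+1 = 31 → write f carry 1
  4×3+1 = 13 → write d
  2×3 = 6 → write 6
  3×3 = 9 → write 9

0x96dfff75b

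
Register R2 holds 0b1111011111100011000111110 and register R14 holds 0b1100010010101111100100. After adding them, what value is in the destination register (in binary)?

Add column by column in base 2, right to left:
  0+0 = 0
  1+0 = 1
  1+1 = 0 carry 1
  1+0+1 = 0 carry 1
  1+0+1 = 0 carry 1
  1+1+1 = 1 carry 1
  0+1+1 = 0 carry 1
  0+1+1 = 0 carry 1
  0+1+1 = 0 carry 1
  1+1+1 = 1 carry 1
  1+0+1 = 0 carry 1
  0+1+1 = 0 carry 1
  0+0+1 = 1
  0+1 = 1
  1+0 = 1
  1+0 = 1
  1+1 = 0 carry 1
  1+0+1 = 0 carry 1
  1+0+1 = 0 carry 1
  1+0+1 = 0 carry 1
  0+1+1 = 0 carry 1
  1+1+1 = 1 carry 1
  1+0+1 = 0 carry 1
  1+0+1 = 0 carry 1
  1+0+1 = 0 carry 1
  final carry 1

0b10001000001111001000100010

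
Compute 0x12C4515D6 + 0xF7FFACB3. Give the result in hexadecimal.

Add column by column in base 16, right to left:
  6+3 = 9
  D+B = 8 carry 1
  5+C+1 = 2 carry 1
  1+A+1 = C
  5+F = 4 carry 1
  4+F+1 = 4 carry 1
  C+7+1 = 4 carry 1
  2+F+1 = 2 carry 1
  1+0+1 = 2

0x22444C289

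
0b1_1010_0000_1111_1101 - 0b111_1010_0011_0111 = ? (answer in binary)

0b10010011011000110

Subtract column by column in base 2:
  1-1 → 0
  0-1 → 1 (borrow)
  1-1-1 → 1 (borrow)
  1-0-1 → 0
  1-1 → 0
  1-1 → 0
  1-0 → 1
  1-0 → 1
  0-0 → 0
  0-1 → 1 (borrow)
  0-0-1 → 1 (borrow)
  0-1-1 → 0 (borrow)
  0-1-1 → 0 (borrow)
  1-1-1 → 1 (borrow)
  0-1-1 → 0 (borrow)
  1-0-1 → 0
  1-0 → 1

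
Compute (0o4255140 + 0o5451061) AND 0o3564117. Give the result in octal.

Add column by column in base 8, right to left:
  0+1 = 1
  4+6 = 2 carry 1
  1+0+1 = 2
  5+1 = 6
  5+5 = 2 carry 1
  2+4+1 = 7
  4+5 = 1 carry 1
  final carry 1
Sum = 0o11726221; now AND with 0o3564117:
  1&0=0, 1&3=1, 7&5=5, 2&6=2, 6&4=4, 2&1=0, 2&1=0, 1&7=1

0o1524001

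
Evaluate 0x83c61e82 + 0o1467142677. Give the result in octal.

0o22050562101

0x83c61e82 = 0o20361417202 in octal.
Add column by column in base 8, right to left:
  2+7 = 1 carry 1
  0+7+1 = 0 carry 1
  2+6+1 = 1 carry 1
  7+2+1 = 2 carry 1
  1+4+1 = 6
  4+1 = 5
  1+7 = 0 carry 1
  6+6+1 = 5 carry 1
  3+4+1 = 0 carry 1
  0+1+1 = 2
  2+0 = 2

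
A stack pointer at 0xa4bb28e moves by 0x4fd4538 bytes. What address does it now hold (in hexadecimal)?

0xf48f7c6

Add column by column in base 16, right to left:
  e+8 = 6 carry 1
  8+3+1 = c
  2+5 = 7
  b+4 = f
  b+d = 8 carry 1
  4+f+1 = 4 carry 1
  a+4+1 = f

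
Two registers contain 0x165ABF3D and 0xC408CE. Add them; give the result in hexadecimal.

Add column by column in base 16, right to left:
  D+E = B carry 1
  3+C+1 = 0 carry 1
  F+8+1 = 8 carry 1
  B+0+1 = C
  A+4 = E
  5+C = 1 carry 1
  6+0+1 = 7
  1+0 = 1

0x171EC80B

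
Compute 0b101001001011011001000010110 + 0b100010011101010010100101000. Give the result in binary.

0b1001011101000101011100111110

Add column by column in base 2, right to left:
  0+0 = 0
  1+0 = 1
  1+0 = 1
  0+1 = 1
  1+0 = 1
  0+1 = 1
  0+0 = 0
  0+0 = 0
  0+1 = 1
  1+0 = 1
  0+1 = 1
  0+0 = 0
  1+0 = 1
  1+1 = 0 carry 1
  0+0+1 = 1
  1+1 = 0 carry 1
  1+0+1 = 0 carry 1
  0+1+1 = 0 carry 1
  1+1+1 = 1 carry 1
  0+1+1 = 0 carry 1
  0+0+1 = 1
  1+0 = 1
  0+1 = 1
  0+0 = 0
  1+0 = 1
  0+0 = 0
  1+1 = 0 carry 1
  final carry 1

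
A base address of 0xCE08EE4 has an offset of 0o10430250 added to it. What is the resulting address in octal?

0o1500537614

0xCE08EE4 = 0o1470107344 in octal.
Add column by column in base 8, right to left:
  4+0 = 4
  4+5 = 1 carry 1
  3+2+1 = 6
  7+0 = 7
  0+3 = 3
  1+4 = 5
  0+0 = 0
  7+1 = 0 carry 1
  4+0+1 = 5
  1+0 = 1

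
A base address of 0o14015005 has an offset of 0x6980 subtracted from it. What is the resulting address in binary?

0o14015005 = 0b1100000001101000000101 in binary.
0x6980 = 0b110100110000000 in binary.
Subtract column by column in base 2:
  1-0 → 1
  0-0 → 0
  1-0 → 1
  0-0 → 0
  0-0 → 0
  0-0 → 0
  0-0 → 0
  0-1 → 1 (borrow)
  0-1-1 → 0 (borrow)
  1-0-1 → 0
  0-0 → 0
  1-1 → 0
  1-0 → 1
  0-1 → 1 (borrow)
  0-1-1 → 0 (borrow)
  0-0-1 → 1 (borrow)
  0-0-1 → 1 (borrow)
  0-0-1 → 1 (borrow)
  0-0-1 → 1 (borrow)
  0-0-1 → 1 (borrow)
  1-0-1 → 0
  1-0 → 1

0b1011111011000010000101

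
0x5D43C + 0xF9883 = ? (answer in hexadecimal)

0x156CBF

Add column by column in base 16, right to left:
  C+3 = F
  3+8 = B
  4+8 = C
  D+9 = 6 carry 1
  5+F+1 = 5 carry 1
  final carry 1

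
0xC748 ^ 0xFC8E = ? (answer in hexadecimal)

0x3BC6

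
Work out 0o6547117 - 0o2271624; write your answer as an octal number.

Subtract column by column in base 8:
  7-4 → 3
  1-2 → 7 (borrow)
  1-6-1 → 2 (borrow)
  7-1-1 → 5
  4-7 → 5 (borrow)
  5-2-1 → 2
  6-2 → 4

0o4255273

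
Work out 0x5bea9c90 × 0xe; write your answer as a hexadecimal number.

0x506d48fe0

Multiply each base-16 digit by 14, carrying:
  0×14 = 0 → write 0
  9×14 = 126 → write e carry 7
  c×14+7 = 175 → write f carry 10
  9×14+10 = 136 → write 8 carry 8
  a×14+8 = 148 → write 4 carry 9
  e×14+9 = 205 → write d carry 12
  b×14+12 = 166 → write 6 carry 10
  5×14+10 = 80 → write 0 carry 5
  remaining carry: 5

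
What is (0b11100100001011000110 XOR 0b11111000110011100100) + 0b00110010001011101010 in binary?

First 0b11100100001011000110 XOR 0b11111000110011100100 = 0b00011100111000100010.
Add column by column in base 2, right to left:
  0+0 = 0
  1+1 = 0 carry 1
  0+0+1 = 1
  0+1 = 1
  0+0 = 0
  1+1 = 0 carry 1
  0+1+1 = 0 carry 1
  0+1+1 = 0 carry 1
  0+0+1 = 1
  1+1 = 0 carry 1
  1+0+1 = 0 carry 1
  1+0+1 = 0 carry 1
  0+0+1 = 1
  0+1 = 1
  1+0 = 1
  1+0 = 1
  1+1 = 0 carry 1
  0+1+1 = 0 carry 1
  final carry 1

0b1001111000100001100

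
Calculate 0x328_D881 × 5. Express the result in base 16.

0xFCC3A85

Multiply each base-16 digit by 5, carrying:
  1×5 = 5 → write 5
  8×5 = 40 → write 8 carry 2
  8×5+2 = 42 → write A carry 2
  D×5+2 = 67 → write 3 carry 4
  8×5+4 = 44 → write C carry 2
  2×5+2 = 12 → write C
  3×5 = 15 → write F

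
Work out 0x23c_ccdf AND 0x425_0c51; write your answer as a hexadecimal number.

AND each hex digit independently (no carries):
  2&4=0, 3&2=2, c&5=4, c&0=0, c&c=c, d&5=5, f&1=1

0x0240c51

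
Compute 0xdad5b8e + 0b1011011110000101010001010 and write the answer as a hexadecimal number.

0xf1c6618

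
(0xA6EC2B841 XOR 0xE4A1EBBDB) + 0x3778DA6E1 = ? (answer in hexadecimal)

0x79C69AA7B

First 0xA6EC2B841 XOR 0xE4A1EBBDB = 0x424DC039A.
Add column by column in base 16, right to left:
  A+1 = B
  9+E = 7 carry 1
  3+6+1 = A
  0+A = A
  C+D = 9 carry 1
  D+8+1 = 6 carry 1
  4+7+1 = C
  2+7 = 9
  4+3 = 7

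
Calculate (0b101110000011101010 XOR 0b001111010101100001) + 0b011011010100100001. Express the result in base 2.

0b111100101010101100

First 0b101110000011101010 XOR 0b001111010101100001 = 0b100001010110001011.
Add column by column in base 2, right to left:
  1+1 = 0 carry 1
  1+0+1 = 0 carry 1
  0+0+1 = 1
  1+0 = 1
  0+0 = 0
  0+1 = 1
  0+0 = 0
  1+0 = 1
  1+1 = 0 carry 1
  0+0+1 = 1
  1+1 = 0 carry 1
  0+0+1 = 1
  1+1 = 0 carry 1
  0+1+1 = 0 carry 1
  0+0+1 = 1
  0+1 = 1
  0+1 = 1
  1+0 = 1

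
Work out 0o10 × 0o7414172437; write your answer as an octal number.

Multiply each base-8 digit by 8, carrying:
  7×8 = 56 → write 0 carry 7
  3×8+7 = 31 → write 7 carry 3
  4×8+3 = 35 → write 3 carry 4
  2×8+4 = 20 → write 4 carry 2
  7×8+2 = 58 → write 2 carry 7
  1×8+7 = 15 → write 7 carry 1
  4×8+1 = 33 → write 1 carry 4
  1×8+4 = 12 → write 4 carry 1
  4×8+1 = 33 → write 1 carry 4
  7×8+4 = 60 → write 4 carry 7
  remaining carry: 7

0o74141724370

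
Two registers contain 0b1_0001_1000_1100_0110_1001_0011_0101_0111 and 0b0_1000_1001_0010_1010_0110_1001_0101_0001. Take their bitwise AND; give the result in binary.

AND bit by bit (1 only where both bits are 1):
  100011000110001101001001101010111
& 010001001001010100110100101010001
= 000001000000000100000000101010001

0b000001000000000100000000101010001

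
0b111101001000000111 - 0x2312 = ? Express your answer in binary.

0x2312 = 0b10001100010010 in binary.
Subtract column by column in base 2:
  1-0 → 1
  1-1 → 0
  1-0 → 1
  0-0 → 0
  0-1 → 1 (borrow)
  0-0-1 → 1 (borrow)
  0-0-1 → 1 (borrow)
  0-0-1 → 1 (borrow)
  0-1-1 → 0 (borrow)
  1-1-1 → 1 (borrow)
  0-0-1 → 1 (borrow)
  0-0-1 → 1 (borrow)
  1-0-1 → 0
  0-1 → 1 (borrow)
  1-0-1 → 0
  1-0 → 1
  1-0 → 1
  1-0 → 1

0b111010111011110101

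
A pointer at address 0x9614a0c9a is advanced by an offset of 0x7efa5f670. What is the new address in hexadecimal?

Add column by column in base 16, right to left:
  a+0 = a
  9+7 = 0 carry 1
  c+6+1 = 3 carry 1
  0+f+1 = 0 carry 1
  a+5+1 = 0 carry 1
  4+a+1 = f
  1+f = 0 carry 1
  6+e+1 = 5 carry 1
  9+7+1 = 1 carry 1
  final carry 1

0x1150f0030a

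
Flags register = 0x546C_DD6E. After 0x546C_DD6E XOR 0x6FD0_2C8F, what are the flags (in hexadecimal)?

XOR each hex digit independently (no carries):
  5^6=3, 4^F=B, 6^D=B, C^0=C, D^2=F, D^C=1, 6^8=E, E^F=1

0x3BBCF1E1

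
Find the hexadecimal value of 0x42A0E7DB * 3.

Multiply each base-16 digit by 3, carrying:
  B×3 = 33 → write 1 carry 2
  D×3+2 = 41 → write 9 carry 2
  7×3+2 = 23 → write 7 carry 1
  E×3+1 = 43 → write B carry 2
  0×3+2 = 2 → write 2
  A×3 = 30 → write E carry 1
  2×3+1 = 7 → write 7
  4×3 = 12 → write C

0xC7E2B791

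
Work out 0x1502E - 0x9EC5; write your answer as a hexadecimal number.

Subtract column by column in base 16:
  E-5 → 9
  2-C → 6 (borrow)
  0-E-1 → 1 (borrow)
  5-9-1 → B (borrow)
  1-0-1 → 0

0xB169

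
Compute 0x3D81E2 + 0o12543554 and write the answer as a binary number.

0x3D81E2 = 0b1111011000000111100010 in binary.
0o12543554 = 0b1010101100011101101100 in binary.
Add column by column in base 2, right to left:
  0+0 = 0
  1+0 = 1
  0+1 = 1
  0+1 = 1
  0+0 = 0
  1+1 = 0 carry 1
  1+1+1 = 1 carry 1
  1+0+1 = 0 carry 1
  1+1+1 = 1 carry 1
  0+1+1 = 0 carry 1
  0+1+1 = 0 carry 1
  0+0+1 = 1
  0+0 = 0
  0+0 = 0
  0+1 = 1
  1+1 = 0 carry 1
  1+0+1 = 0 carry 1
  0+1+1 = 0 carry 1
  1+0+1 = 0 carry 1
  1+1+1 = 1 carry 1
  1+0+1 = 0 carry 1
  1+1+1 = 1 carry 1
  final carry 1

0b11010000100100101001110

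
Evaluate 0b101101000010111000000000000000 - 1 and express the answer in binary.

0b101101000010110111111111111111

The trailing 15 digits are 0, so subtracting 1 borrows through: they become 1 and the next digit up decrements.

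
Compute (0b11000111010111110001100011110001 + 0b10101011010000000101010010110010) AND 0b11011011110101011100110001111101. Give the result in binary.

0b1010010100101010100110000100001

Add column by column in base 2, right to left:
  1+0 = 1
  0+1 = 1
  0+0 = 0
  0+0 = 0
  1+1 = 0 carry 1
  1+1+1 = 1 carry 1
  1+0+1 = 0 carry 1
  1+1+1 = 1 carry 1
  0+0+1 = 1
  0+0 = 0
  0+1 = 1
  1+0 = 1
  1+1 = 0 carry 1
  0+0+1 = 1
  0+1 = 1
  0+0 = 0
  1+0 = 1
  1+0 = 1
  1+0 = 1
  1+0 = 1
  1+0 = 1
  0+0 = 0
  1+1 = 0 carry 1
  0+0+1 = 1
  1+1 = 0 carry 1
  1+1+1 = 1 carry 1
  1+0+1 = 0 carry 1
  0+1+1 = 0 carry 1
  0+0+1 = 1
  0+1 = 1
  1+0 = 1
  1+1 = 0 carry 1
  final carry 1
Sum = 0b101110010100111110110110110100011; now AND with 0b11011011110101011100110001111101:
  101110010100111110110110110100011
& 011011011110101011100110001111101
= 001010010100101010100110000100001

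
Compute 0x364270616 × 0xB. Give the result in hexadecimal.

0x254DAD42F2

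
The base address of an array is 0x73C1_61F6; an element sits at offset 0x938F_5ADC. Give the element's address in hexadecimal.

Add column by column in base 16, right to left:
  6+C = 2 carry 1
  F+D+1 = D carry 1
  1+A+1 = C
  6+5 = B
  1+F = 0 carry 1
  C+8+1 = 5 carry 1
  3+3+1 = 7
  7+9 = 0 carry 1
  final carry 1

0x10750BCD2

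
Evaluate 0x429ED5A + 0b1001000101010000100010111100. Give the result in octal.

0o1517573026

0x429ED5A = 0o412366532 in octal.
0b1001000101010000100010111100 = 0o1105204274 in octal.
Add column by column in base 8, right to left:
  2+4 = 6
  3+7 = 2 carry 1
  5+2+1 = 0 carry 1
  6+4+1 = 3 carry 1
  6+0+1 = 7
  3+2 = 5
  2+5 = 7
  1+0 = 1
  4+1 = 5
  0+1 = 1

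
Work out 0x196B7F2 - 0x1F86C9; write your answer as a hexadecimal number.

0x1773129

Subtract column by column in base 16:
  2-9 → 9 (borrow)
  F-C-1 → 2
  7-6 → 1
  B-8 → 3
  6-F → 7 (borrow)
  9-1-1 → 7
  1-0 → 1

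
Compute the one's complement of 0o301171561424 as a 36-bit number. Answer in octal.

0o476606216353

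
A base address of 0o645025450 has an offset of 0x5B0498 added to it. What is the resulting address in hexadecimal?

0o645025450 = 0x6942B28 in hexadecimal.
Add column by column in base 16, right to left:
  8+8 = 0 carry 1
  2+9+1 = C
  B+4 = F
  2+0 = 2
  4+B = F
  9+5 = E
  6+0 = 6

0x6EF2FC0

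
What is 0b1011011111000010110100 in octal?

Group the bits in threes: 001 011 011 111 000 010 110 100 → 13370264.

0o13370264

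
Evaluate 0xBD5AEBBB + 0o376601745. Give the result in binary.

0b11000001010101011110111110100000

0xBD5AEBBB = 0b10111101010110101110101110111011 in binary.
0o376601745 = 0b11111110110000001111100101 in binary.
Add column by column in base 2, right to left:
  1+1 = 0 carry 1
  1+0+1 = 0 carry 1
  0+1+1 = 0 carry 1
  1+0+1 = 0 carry 1
  1+0+1 = 0 carry 1
  1+1+1 = 1 carry 1
  0+1+1 = 0 carry 1
  1+1+1 = 1 carry 1
  1+1+1 = 1 carry 1
  1+1+1 = 1 carry 1
  0+0+1 = 1
  1+0 = 1
  0+0 = 0
  1+0 = 1
  1+0 = 1
  1+0 = 1
  0+1 = 1
  1+1 = 0 carry 1
  0+0+1 = 1
  1+1 = 0 carry 1
  1+1+1 = 1 carry 1
  0+1+1 = 0 carry 1
  1+1+1 = 1 carry 1
  0+1+1 = 0 carry 1
  1+1+1 = 1 carry 1
  0+1+1 = 0 carry 1
  1+0+1 = 0 carry 1
  1+0+1 = 0 carry 1
  1+0+1 = 0 carry 1
  1+0+1 = 0 carry 1
  0+0+1 = 1
  1+0 = 1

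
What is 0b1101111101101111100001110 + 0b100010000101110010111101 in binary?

0b10010001110011101111001011

Add column by column in base 2, right to left:
  0+1 = 1
  1+0 = 1
  1+1 = 0 carry 1
  1+1+1 = 1 carry 1
  0+1+1 = 0 carry 1
  0+1+1 = 0 carry 1
  0+0+1 = 1
  0+1 = 1
  1+0 = 1
  1+0 = 1
  1+1 = 0 carry 1
  1+1+1 = 1 carry 1
  1+1+1 = 1 carry 1
  0+0+1 = 1
  1+1 = 0 carry 1
  1+0+1 = 0 carry 1
  0+0+1 = 1
  1+0 = 1
  1+0 = 1
  1+1 = 0 carry 1
  1+0+1 = 0 carry 1
  1+0+1 = 0 carry 1
  0+0+1 = 1
  1+1 = 0 carry 1
  1+0+1 = 0 carry 1
  final carry 1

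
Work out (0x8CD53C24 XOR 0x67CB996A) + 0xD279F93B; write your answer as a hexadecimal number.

First 0x8CD53C24 XOR 0x67CB996A = 0xEB1EA54E.
Add column by column in base 16, right to left:
  E+B = 9 carry 1
  4+3+1 = 8
  5+9 = E
  A+F = 9 carry 1
  E+9+1 = 8 carry 1
  1+7+1 = 9
  B+2 = D
  E+D = B carry 1
  final carry 1

0x1BD989E89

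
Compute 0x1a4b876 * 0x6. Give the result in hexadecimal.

0x9dc52c4

Multiply each base-16 digit by 6, carrying:
  6×6 = 36 → write 4 carry 2
  7×6+2 = 44 → write c carry 2
  8×6+2 = 50 → write 2 carry 3
  b×6+3 = 69 → write 5 carry 4
  4×6+4 = 28 → write c carry 1
  a×6+1 = 61 → write d carry 3
  1×6+3 = 9 → write 9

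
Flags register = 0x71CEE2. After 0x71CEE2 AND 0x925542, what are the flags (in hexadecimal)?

0x104442

AND each hex digit independently (no carries):
  7&9=1, 1&2=0, C&5=4, E&5=4, E&4=4, 2&2=2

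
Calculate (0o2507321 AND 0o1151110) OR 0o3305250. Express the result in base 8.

0o3305350

0o2507321 AND 0o1151110 = 0o0101100.
Then OR with 0o3305250.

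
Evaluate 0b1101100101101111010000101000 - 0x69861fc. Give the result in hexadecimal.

0x6fe922c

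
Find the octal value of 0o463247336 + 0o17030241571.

0o17513511127

Add column by column in base 8, right to left:
  6+1 = 7
  3+7 = 2 carry 1
  3+5+1 = 1 carry 1
  7+1+1 = 1 carry 1
  4+4+1 = 1 carry 1
  2+2+1 = 5
  3+0 = 3
  6+3 = 1 carry 1
  4+0+1 = 5
  0+7 = 7
  0+1 = 1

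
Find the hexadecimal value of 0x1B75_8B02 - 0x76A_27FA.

0x140B6308

Subtract column by column in base 16:
  2-A → 8 (borrow)
  0-F-1 → 0 (borrow)
  B-7-1 → 3
  8-2 → 6
  5-A → B (borrow)
  7-6-1 → 0
  B-7 → 4
  1-0 → 1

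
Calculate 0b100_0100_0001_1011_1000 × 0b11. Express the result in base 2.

0b11001100010100101000

Multiply each base-2 digit by 3, carrying:
  0×3 = 0 → write 0
  0×3 = 0 → write 0
  0×3 = 0 → write 0
  1×3 = 3 → write 1 carry 1
  1×3+1 = 4 → write 0 carry 2
  1×3+2 = 5 → write 1 carry 2
  0×3+2 = 2 → write 0 carry 1
  1×3+1 = 4 → write 0 carry 2
  1×3+2 = 5 → write 1 carry 2
  0×3+2 = 2 → write 0 carry 1
  0×3+1 = 1 → write 1
  0×3 = 0 → write 0
  0×3 = 0 → write 0
  0×3 = 0 → write 0
  1×3 = 3 → write 1 carry 1
  0×3+1 = 1 → write 1
  0×3 = 0 → write 0
  0×3 = 0 → write 0
  1×3 = 3 → write 1 carry 1
  remaining carry: 1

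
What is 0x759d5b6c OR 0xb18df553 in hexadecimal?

OR each hex digit independently (no carries):
  7|b=f, 5|1=5, 9|8=9, d|d=d, 5|f=f, b|5=f, 6|5=7, c|3=f

0xf59dff7f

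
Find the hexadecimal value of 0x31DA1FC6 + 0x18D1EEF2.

0x4AAC0EB8

Add column by column in base 16, right to left:
  6+2 = 8
  C+F = B carry 1
  F+E+1 = E carry 1
  1+E+1 = 0 carry 1
  A+1+1 = C
  D+D = A carry 1
  1+8+1 = A
  3+1 = 4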